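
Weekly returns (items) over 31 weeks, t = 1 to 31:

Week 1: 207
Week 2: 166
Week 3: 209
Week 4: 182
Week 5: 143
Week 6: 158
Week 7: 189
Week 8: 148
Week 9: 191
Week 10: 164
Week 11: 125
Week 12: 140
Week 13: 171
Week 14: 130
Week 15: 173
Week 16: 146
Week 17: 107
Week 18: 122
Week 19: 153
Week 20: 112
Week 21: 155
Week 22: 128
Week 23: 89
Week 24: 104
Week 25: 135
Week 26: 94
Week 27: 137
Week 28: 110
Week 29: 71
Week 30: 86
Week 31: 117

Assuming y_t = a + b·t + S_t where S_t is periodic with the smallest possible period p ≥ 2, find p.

First differences y_{t+1} − y_t: -41, 43, -27, -39, 15, 31, -41, 43, -27, -39, 15, 31, -41, 43, …
The difference pattern repeats every 6 terms and not for any smaller step, so p = 6.

6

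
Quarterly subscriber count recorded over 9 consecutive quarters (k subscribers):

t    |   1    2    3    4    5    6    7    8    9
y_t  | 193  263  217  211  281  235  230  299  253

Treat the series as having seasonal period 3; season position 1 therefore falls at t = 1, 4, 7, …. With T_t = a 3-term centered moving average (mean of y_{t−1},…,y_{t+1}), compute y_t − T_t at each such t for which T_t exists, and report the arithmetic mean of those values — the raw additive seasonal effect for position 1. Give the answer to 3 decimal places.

-25.000

Season position 1 occurs at t = 4, 7 (where T_t is defined).
t=4: T_4 = 236.33333; y_4 − T_4 = 211 − 236.33333 = -25.33333
t=7: T_7 = 254.66667; y_7 − T_7 = 230 − 254.66667 = -24.66667
Mean deviation: (-25.33333 + -24.66667) / 2 = -25.000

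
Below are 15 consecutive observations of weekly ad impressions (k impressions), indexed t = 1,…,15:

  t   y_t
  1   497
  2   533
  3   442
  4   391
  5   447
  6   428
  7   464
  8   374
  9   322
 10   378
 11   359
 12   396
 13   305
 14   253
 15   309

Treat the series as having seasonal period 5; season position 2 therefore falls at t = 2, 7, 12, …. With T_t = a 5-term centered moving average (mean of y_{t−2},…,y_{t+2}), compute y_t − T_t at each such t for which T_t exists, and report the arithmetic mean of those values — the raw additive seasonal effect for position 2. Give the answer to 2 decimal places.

57.40

Season position 2 occurs at t = 7, 12 (where T_t is defined).
t=7: T_7 = 407.0000; y_7 − T_7 = 464 − 407.0000 = 57.0000
t=12: T_12 = 338.2000; y_12 − T_12 = 396 − 338.2000 = 57.8000
Mean deviation: (57.0000 + 57.8000) / 2 = 57.40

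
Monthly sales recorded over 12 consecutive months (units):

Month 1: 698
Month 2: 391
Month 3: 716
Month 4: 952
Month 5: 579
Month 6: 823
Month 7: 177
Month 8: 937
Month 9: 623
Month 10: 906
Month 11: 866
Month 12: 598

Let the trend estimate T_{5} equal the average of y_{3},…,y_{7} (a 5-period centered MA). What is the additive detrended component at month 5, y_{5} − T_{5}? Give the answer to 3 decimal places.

Trend T_5 = (716 + 952 + 579 + 823 + 177) / 5 = 3247/5 = 649.40000
Detrended value: 579 − 649.40000 = -70.400

-70.400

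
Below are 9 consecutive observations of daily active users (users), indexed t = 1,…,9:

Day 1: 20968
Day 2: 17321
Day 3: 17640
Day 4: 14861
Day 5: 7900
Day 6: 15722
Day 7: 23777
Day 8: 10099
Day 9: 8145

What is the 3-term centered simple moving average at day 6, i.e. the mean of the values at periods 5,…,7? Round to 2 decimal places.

Sum of periods 5–7: 7900 + 15722 + 23777 = 47399
Divide by 3: 47399 / 3 = 15799.67

15799.67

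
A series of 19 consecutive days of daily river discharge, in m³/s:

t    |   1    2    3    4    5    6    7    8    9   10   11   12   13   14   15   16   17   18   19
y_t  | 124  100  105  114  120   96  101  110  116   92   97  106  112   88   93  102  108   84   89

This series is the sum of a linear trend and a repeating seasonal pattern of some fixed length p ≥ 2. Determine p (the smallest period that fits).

4

First differences y_{t+1} − y_t: -24, 5, 9, 6, -24, 5, 9, 6, -24, 5, …
The difference pattern repeats every 4 terms and not for any smaller step, so p = 4.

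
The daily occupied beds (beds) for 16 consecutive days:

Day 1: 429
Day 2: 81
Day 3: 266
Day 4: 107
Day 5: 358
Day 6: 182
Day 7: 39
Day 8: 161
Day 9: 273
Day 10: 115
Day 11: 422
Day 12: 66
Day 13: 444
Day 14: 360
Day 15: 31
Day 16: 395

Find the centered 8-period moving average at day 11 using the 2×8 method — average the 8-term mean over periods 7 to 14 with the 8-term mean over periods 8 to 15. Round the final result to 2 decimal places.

Sum over 7–14: 39 + 161 + 273 + 115 + 422 + 66 + 444 + 360 = 1880
Sum over 8–15: 161 + 273 + 115 + 422 + 66 + 444 + 360 + 31 = 1872
CMA at t=11 = (1880 + 1872) / (2·8) = 3752 / 16 = 234.50

234.50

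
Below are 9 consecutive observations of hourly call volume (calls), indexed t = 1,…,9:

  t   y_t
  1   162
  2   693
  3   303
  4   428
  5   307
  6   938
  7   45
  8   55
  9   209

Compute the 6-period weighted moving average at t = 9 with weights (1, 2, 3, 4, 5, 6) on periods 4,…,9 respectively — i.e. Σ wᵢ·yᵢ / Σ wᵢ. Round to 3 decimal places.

Weighted sum: 1·428 + 2·307 + 3·938 + 4·45 + 5·55 + 6·209 = 428 + 614 + 2814 + 180 + 275 + 1254 = 5565
Weight total: 1 + 2 + 3 + 4 + 5 + 6 = 21
WMA = 5565 / 21 = 265.000

265.000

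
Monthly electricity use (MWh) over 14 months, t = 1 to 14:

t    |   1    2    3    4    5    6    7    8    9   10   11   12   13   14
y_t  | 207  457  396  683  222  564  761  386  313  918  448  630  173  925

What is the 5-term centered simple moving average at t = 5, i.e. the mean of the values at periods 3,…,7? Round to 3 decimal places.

525.200

Sum of periods 3–7: 396 + 683 + 222 + 564 + 761 = 2626
Divide by 5: 2626 / 5 = 525.200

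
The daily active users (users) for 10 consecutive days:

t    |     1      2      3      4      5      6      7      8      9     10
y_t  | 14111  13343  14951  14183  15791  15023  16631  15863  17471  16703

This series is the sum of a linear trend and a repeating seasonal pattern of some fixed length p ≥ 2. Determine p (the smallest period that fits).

First differences y_{t+1} − y_t: -768, 1608, -768, 1608, -768, 1608, …
The difference pattern repeats every 2 terms and not for any smaller step, so p = 2.

2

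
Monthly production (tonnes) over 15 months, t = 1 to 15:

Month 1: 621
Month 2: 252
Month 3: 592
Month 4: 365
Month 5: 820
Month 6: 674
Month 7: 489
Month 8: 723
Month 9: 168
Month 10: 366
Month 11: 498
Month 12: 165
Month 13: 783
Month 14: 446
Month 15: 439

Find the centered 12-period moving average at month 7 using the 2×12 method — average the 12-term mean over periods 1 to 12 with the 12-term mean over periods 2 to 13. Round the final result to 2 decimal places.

Sum over 1–12: 621 + 252 + 592 + 365 + 820 + 674 + 489 + 723 + 168 + 366 + 498 + 165 = 5733
Sum over 2–13: 252 + 592 + 365 + 820 + 674 + 489 + 723 + 168 + 366 + 498 + 165 + 783 = 5895
CMA at t=7 = (5733 + 5895) / (2·12) = 11628 / 24 = 484.50

484.50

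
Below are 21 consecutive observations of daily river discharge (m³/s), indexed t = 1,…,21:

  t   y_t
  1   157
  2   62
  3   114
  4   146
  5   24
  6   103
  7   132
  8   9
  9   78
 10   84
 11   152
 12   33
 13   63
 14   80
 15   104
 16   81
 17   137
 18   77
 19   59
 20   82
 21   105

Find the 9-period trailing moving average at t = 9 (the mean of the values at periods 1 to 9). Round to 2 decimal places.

91.67

Sum of periods 1–9: 157 + 62 + 114 + 146 + 24 + 103 + 132 + 9 + 78 = 825
Divide by 9: 825 / 9 = 91.67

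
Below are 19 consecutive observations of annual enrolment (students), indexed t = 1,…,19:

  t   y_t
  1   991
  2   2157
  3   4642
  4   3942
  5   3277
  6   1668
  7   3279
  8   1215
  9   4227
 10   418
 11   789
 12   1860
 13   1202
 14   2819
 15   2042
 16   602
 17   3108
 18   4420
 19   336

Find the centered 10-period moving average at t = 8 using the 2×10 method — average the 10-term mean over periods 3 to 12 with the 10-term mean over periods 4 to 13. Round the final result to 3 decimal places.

2359.700

Sum over 3–12: 4642 + 3942 + 3277 + 1668 + 3279 + 1215 + 4227 + 418 + 789 + 1860 = 25317
Sum over 4–13: 3942 + 3277 + 1668 + 3279 + 1215 + 4227 + 418 + 789 + 1860 + 1202 = 21877
CMA at t=8 = (25317 + 21877) / (2·10) = 47194 / 20 = 2359.700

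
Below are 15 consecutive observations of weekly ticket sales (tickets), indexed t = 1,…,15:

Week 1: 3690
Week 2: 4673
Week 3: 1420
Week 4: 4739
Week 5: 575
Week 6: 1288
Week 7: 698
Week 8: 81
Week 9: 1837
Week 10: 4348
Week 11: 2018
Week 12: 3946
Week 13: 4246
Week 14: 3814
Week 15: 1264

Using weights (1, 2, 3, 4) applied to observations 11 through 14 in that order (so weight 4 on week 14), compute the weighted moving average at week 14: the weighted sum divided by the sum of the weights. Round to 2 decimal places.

Weighted sum: 1·2018 + 2·3946 + 3·4246 + 4·3814 = 2018 + 7892 + 12738 + 15256 = 37904
Weight total: 1 + 2 + 3 + 4 = 10
WMA = 37904 / 10 = 3790.40

3790.40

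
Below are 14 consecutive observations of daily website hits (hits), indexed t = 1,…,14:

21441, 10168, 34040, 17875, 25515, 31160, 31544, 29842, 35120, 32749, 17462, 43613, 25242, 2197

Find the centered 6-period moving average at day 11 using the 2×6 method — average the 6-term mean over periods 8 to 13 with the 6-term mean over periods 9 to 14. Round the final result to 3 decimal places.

28367.583

Sum over 8–13: 29842 + 35120 + 32749 + 17462 + 43613 + 25242 = 184028
Sum over 9–14: 35120 + 32749 + 17462 + 43613 + 25242 + 2197 = 156383
CMA at t=11 = (184028 + 156383) / (2·6) = 340411 / 12 = 28367.583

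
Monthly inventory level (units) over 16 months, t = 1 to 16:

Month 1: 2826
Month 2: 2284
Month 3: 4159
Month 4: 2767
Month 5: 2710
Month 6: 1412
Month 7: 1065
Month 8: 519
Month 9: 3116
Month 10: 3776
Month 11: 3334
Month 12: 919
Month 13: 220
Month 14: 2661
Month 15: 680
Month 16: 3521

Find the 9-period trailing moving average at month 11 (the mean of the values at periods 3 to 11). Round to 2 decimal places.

2539.78

Sum of periods 3–11: 4159 + 2767 + 2710 + 1412 + 1065 + 519 + 3116 + 3776 + 3334 = 22858
Divide by 9: 22858 / 9 = 2539.78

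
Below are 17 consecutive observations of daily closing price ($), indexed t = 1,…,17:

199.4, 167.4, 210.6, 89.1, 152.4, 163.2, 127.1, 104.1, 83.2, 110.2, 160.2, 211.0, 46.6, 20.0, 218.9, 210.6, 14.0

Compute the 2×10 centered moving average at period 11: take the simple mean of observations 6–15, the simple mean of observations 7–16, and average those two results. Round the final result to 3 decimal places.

Sum over 6–15: 163.2 + 127.1 + 104.1 + 83.2 + 110.2 + 160.2 + 211.0 + 46.6 + 20.0 + 218.9 = 1244.5
Sum over 7–16: 127.1 + 104.1 + 83.2 + 110.2 + 160.2 + 211.0 + 46.6 + 20.0 + 218.9 + 210.6 = 1291.9
CMA at t=11 = (1244.5 + 1291.9) / (2·10) = 2536.4 / 20 = 126.820

126.820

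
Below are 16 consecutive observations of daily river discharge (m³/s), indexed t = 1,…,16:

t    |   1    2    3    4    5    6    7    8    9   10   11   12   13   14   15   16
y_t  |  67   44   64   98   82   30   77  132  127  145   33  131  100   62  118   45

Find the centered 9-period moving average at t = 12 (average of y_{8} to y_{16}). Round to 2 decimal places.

Sum of periods 8–16: 132 + 127 + 145 + 33 + 131 + 100 + 62 + 118 + 45 = 893
Divide by 9: 893 / 9 = 99.22

99.22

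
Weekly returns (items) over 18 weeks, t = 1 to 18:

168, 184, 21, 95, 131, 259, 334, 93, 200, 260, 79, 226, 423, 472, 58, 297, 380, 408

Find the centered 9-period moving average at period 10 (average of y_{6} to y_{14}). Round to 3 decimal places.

260.667

Sum of periods 6–14: 259 + 334 + 93 + 200 + 260 + 79 + 226 + 423 + 472 = 2346
Divide by 9: 2346 / 9 = 260.667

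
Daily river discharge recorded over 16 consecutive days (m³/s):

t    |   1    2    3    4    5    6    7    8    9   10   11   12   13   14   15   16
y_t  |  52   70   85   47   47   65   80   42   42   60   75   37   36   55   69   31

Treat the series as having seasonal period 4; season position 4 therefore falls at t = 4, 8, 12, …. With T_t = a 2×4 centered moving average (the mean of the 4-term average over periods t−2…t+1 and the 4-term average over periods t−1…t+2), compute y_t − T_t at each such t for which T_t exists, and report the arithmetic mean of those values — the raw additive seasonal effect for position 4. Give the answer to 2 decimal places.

-14.54

Season position 4 occurs at t = 4, 8, 12 (where T_t is defined).
t=4: T_4 = 61.6250; y_4 − T_4 = 47 − 61.6250 = -14.6250
t=8: T_8 = 56.6250; y_8 − T_8 = 42 − 56.6250 = -14.6250
t=12: T_12 = 51.3750; y_12 − T_12 = 37 − 51.3750 = -14.3750
Mean deviation: (-14.6250 + -14.6250 + -14.3750) / 3 = -14.54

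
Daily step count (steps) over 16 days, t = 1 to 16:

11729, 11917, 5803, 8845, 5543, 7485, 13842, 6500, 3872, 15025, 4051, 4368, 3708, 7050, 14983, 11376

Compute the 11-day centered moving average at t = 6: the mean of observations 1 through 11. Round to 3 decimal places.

8601.091

Sum of periods 1–11: 11729 + 11917 + 5803 + 8845 + 5543 + 7485 + 13842 + 6500 + 3872 + 15025 + 4051 = 94612
Divide by 11: 94612 / 11 = 8601.091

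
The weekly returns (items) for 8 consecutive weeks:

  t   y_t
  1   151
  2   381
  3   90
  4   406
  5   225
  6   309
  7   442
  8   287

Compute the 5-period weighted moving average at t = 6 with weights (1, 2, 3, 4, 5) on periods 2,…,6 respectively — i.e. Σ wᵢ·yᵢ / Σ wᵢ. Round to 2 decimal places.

281.60

Weighted sum: 1·381 + 2·90 + 3·406 + 4·225 + 5·309 = 381 + 180 + 1218 + 900 + 1545 = 4224
Weight total: 1 + 2 + 3 + 4 + 5 = 15
WMA = 4224 / 15 = 281.60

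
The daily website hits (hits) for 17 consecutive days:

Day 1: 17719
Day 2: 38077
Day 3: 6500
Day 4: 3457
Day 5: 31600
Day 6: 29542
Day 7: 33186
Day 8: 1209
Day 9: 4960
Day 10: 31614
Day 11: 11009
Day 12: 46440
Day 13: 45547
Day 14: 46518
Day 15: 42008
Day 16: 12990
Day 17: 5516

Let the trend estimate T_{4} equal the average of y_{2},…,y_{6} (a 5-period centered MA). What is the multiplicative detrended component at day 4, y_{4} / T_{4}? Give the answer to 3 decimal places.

0.158

Trend T_4 = (38077 + 6500 + 3457 + 31600 + 29542) / 5 = 109176/5 = 21835.20000
Ratio to trend: 3457 / 21835.20000 = 0.158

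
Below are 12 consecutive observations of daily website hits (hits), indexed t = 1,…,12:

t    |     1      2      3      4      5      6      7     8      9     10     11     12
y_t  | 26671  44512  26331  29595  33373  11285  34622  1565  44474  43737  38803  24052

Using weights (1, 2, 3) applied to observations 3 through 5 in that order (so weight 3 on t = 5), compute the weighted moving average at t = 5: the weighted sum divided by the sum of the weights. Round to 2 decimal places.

Weighted sum: 1·26331 + 2·29595 + 3·33373 = 26331 + 59190 + 100119 = 185640
Weight total: 1 + 2 + 3 = 6
WMA = 185640 / 6 = 30940.00

30940.00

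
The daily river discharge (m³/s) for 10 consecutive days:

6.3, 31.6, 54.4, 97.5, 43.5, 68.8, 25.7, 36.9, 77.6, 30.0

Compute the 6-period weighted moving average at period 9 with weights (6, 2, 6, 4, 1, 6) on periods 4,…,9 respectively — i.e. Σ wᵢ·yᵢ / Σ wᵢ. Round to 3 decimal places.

67.604

Weighted sum: 6·97.5 + 2·43.5 + 6·68.8 + 4·25.7 + 1·36.9 + 6·77.6 = 585.0 + 87.0 + 412.8 + 102.8 + 36.9 + 465.6 = 1690.1
Weight total: 6 + 2 + 6 + 4 + 1 + 6 = 25
WMA = 1690.1 / 25 = 67.604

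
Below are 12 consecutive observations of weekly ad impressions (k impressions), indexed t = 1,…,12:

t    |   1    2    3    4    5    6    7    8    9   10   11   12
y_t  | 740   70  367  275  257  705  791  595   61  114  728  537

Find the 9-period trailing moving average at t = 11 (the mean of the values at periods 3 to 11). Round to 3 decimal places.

Sum of periods 3–11: 367 + 275 + 257 + 705 + 791 + 595 + 61 + 114 + 728 = 3893
Divide by 9: 3893 / 9 = 432.556

432.556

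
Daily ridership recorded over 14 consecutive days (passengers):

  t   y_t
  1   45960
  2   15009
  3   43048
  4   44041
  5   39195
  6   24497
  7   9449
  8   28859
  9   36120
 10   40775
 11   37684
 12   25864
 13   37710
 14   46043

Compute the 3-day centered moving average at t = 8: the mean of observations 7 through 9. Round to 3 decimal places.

Sum of periods 7–9: 9449 + 28859 + 36120 = 74428
Divide by 3: 74428 / 3 = 24809.333

24809.333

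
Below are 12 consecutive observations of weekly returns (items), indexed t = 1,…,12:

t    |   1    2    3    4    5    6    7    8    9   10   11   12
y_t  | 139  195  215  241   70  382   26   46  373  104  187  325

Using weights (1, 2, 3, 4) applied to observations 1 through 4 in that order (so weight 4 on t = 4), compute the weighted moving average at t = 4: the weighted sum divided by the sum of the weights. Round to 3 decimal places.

Weighted sum: 1·139 + 2·195 + 3·215 + 4·241 = 139 + 390 + 645 + 964 = 2138
Weight total: 1 + 2 + 3 + 4 = 10
WMA = 2138 / 10 = 213.800

213.800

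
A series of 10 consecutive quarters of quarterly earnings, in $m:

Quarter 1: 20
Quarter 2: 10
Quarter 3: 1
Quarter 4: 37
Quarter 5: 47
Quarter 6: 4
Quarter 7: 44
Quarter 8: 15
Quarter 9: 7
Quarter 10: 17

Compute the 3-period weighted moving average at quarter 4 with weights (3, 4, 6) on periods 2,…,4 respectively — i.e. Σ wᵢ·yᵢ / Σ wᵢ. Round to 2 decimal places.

19.69

Weighted sum: 3·10 + 4·1 + 6·37 = 30 + 4 + 222 = 256
Weight total: 3 + 4 + 6 = 13
WMA = 256 / 13 = 19.69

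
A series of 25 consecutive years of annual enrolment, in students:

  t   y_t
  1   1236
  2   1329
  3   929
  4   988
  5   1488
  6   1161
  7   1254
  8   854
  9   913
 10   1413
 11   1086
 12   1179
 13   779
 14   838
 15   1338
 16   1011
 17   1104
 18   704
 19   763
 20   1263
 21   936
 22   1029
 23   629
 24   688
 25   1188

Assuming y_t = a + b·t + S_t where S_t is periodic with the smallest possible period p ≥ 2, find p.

First differences y_{t+1} − y_t: 93, -400, 59, 500, -327, 93, -400, 59, 500, -327, 93, -400, …
The difference pattern repeats every 5 terms and not for any smaller step, so p = 5.

5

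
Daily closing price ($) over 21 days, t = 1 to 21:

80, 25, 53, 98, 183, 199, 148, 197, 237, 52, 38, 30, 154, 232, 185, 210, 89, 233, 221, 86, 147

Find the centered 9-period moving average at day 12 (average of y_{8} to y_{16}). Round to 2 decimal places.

148.33

Sum of periods 8–16: 197 + 237 + 52 + 38 + 30 + 154 + 232 + 185 + 210 = 1335
Divide by 9: 1335 / 9 = 148.33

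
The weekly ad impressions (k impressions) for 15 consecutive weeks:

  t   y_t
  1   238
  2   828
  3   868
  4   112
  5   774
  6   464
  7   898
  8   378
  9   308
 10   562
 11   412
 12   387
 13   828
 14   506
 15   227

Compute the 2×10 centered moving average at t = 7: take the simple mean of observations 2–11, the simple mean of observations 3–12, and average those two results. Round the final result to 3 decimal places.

538.350

Sum over 2–11: 828 + 868 + 112 + 774 + 464 + 898 + 378 + 308 + 562 + 412 = 5604
Sum over 3–12: 868 + 112 + 774 + 464 + 898 + 378 + 308 + 562 + 412 + 387 = 5163
CMA at t=7 = (5604 + 5163) / (2·10) = 10767 / 20 = 538.350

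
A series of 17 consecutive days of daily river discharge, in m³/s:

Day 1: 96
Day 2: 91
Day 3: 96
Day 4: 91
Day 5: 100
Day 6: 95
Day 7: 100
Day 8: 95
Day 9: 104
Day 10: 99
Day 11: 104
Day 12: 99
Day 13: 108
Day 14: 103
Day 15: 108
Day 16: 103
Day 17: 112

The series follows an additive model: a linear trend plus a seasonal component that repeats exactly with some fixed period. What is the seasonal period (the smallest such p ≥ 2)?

First differences y_{t+1} − y_t: -5, 5, -5, 9, -5, 5, -5, 9, -5, 5, …
The difference pattern repeats every 4 terms and not for any smaller step, so p = 4.

4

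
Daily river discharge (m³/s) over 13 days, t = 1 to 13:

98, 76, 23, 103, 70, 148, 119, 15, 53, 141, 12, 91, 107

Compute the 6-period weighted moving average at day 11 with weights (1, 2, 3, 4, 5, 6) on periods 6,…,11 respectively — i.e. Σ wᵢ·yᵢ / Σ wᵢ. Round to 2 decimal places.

Weighted sum: 1·148 + 2·119 + 3·15 + 4·53 + 5·141 + 6·12 = 148 + 238 + 45 + 212 + 705 + 72 = 1420
Weight total: 1 + 2 + 3 + 4 + 5 + 6 = 21
WMA = 1420 / 21 = 67.62

67.62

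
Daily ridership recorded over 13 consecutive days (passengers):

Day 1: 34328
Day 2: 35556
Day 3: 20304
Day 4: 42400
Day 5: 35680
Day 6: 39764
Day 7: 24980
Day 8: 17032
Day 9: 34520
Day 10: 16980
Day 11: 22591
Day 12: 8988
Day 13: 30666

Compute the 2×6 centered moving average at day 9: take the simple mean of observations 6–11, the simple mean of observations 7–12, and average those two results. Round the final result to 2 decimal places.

Sum over 6–11: 39764 + 24980 + 17032 + 34520 + 16980 + 22591 = 155867
Sum over 7–12: 24980 + 17032 + 34520 + 16980 + 22591 + 8988 = 125091
CMA at t=9 = (155867 + 125091) / (2·6) = 280958 / 12 = 23413.17

23413.17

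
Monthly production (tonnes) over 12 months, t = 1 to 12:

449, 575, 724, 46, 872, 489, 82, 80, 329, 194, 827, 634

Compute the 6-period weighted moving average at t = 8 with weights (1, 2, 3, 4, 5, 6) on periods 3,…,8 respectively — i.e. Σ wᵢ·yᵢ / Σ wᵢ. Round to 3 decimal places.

298.952

Weighted sum: 1·724 + 2·46 + 3·872 + 4·489 + 5·82 + 6·80 = 724 + 92 + 2616 + 1956 + 410 + 480 = 6278
Weight total: 1 + 2 + 3 + 4 + 5 + 6 = 21
WMA = 6278 / 21 = 298.952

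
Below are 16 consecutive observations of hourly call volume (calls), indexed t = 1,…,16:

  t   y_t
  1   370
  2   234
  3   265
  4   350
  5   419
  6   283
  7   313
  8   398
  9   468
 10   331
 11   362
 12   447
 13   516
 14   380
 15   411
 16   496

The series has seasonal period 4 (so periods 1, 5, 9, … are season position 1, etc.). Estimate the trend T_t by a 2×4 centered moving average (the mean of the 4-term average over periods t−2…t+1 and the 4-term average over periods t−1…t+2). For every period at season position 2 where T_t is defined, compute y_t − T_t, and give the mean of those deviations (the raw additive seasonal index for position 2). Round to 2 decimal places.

-64.58

Season position 2 occurs at t = 6, 10, 14 (where T_t is defined).
t=6: T_6 = 347.2500; y_6 − T_6 = 283 − 347.2500 = -64.2500
t=10: T_10 = 395.8750; y_10 − T_10 = 331 − 395.8750 = -64.8750
t=14: T_14 = 444.6250; y_14 − T_14 = 380 − 444.6250 = -64.6250
Mean deviation: (-64.2500 + -64.8750 + -64.6250) / 3 = -64.58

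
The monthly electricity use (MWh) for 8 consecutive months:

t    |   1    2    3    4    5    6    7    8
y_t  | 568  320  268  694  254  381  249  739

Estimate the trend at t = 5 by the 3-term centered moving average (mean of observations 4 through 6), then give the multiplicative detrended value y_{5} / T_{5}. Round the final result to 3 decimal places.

Trend T_5 = (694 + 254 + 381) / 3 = 1329/3 = 443.00000
Ratio to trend: 254 / 443.00000 = 0.573

0.573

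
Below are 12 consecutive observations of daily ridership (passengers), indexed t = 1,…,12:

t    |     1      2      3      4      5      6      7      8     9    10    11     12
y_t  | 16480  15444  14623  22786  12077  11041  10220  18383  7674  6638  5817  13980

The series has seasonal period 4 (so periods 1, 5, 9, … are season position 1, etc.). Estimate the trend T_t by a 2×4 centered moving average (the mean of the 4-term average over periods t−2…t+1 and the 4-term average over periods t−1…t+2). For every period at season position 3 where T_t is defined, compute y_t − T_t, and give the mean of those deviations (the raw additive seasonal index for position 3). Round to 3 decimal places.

Season position 3 occurs at t = 3, 7 (where T_t is defined).
t=3: T_3 = 16782.87500; y_3 − T_3 = 14623 − 16782.87500 = -2159.87500
t=7: T_7 = 12379.87500; y_7 − T_7 = 10220 − 12379.87500 = -2159.87500
Mean deviation: (-2159.87500 + -2159.87500) / 2 = -2159.875

-2159.875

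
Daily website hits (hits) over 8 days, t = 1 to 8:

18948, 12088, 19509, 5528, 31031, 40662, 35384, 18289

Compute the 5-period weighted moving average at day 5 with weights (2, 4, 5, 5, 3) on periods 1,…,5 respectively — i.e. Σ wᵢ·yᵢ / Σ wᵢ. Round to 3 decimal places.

16027.684

Weighted sum: 2·18948 + 4·12088 + 5·19509 + 5·5528 + 3·31031 = 37896 + 48352 + 97545 + 27640 + 93093 = 304526
Weight total: 2 + 4 + 5 + 5 + 3 = 19
WMA = 304526 / 19 = 16027.684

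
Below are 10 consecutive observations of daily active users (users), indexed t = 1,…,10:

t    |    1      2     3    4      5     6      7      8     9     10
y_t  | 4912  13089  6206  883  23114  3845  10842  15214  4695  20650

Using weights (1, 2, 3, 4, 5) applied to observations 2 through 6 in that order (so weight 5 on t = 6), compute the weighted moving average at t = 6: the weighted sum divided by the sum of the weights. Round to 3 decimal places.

Weighted sum: 1·13089 + 2·6206 + 3·883 + 4·23114 + 5·3845 = 13089 + 12412 + 2649 + 92456 + 19225 = 139831
Weight total: 1 + 2 + 3 + 4 + 5 = 15
WMA = 139831 / 15 = 9322.067

9322.067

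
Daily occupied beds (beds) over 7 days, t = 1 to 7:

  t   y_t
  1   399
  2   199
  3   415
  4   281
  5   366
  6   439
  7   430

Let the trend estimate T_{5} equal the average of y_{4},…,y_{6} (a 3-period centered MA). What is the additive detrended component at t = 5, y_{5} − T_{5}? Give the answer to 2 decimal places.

Trend T_5 = (281 + 366 + 439) / 3 = 1086/3 = 362.0000
Detrended value: 366 − 362.0000 = 4.00

4.00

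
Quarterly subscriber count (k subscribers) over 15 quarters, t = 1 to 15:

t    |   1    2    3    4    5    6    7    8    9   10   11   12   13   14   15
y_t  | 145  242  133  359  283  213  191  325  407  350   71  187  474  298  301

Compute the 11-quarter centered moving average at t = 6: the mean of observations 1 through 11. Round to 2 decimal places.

Sum of periods 1–11: 145 + 242 + 133 + 359 + 283 + 213 + 191 + 325 + 407 + 350 + 71 = 2719
Divide by 11: 2719 / 11 = 247.18

247.18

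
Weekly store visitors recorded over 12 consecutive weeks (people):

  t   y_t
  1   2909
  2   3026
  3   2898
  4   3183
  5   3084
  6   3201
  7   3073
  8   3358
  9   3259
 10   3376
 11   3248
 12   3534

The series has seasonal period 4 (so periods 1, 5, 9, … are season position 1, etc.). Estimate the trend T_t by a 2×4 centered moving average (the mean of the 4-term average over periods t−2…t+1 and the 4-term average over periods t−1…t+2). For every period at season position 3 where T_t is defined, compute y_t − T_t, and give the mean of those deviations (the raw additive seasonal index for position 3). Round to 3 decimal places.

-127.875

Season position 3 occurs at t = 3, 7 (where T_t is defined).
t=3: T_3 = 3025.87500; y_3 − T_3 = 2898 − 3025.87500 = -127.87500
t=7: T_7 = 3200.87500; y_7 − T_7 = 3073 − 3200.87500 = -127.87500
Mean deviation: (-127.87500 + -127.87500) / 2 = -127.875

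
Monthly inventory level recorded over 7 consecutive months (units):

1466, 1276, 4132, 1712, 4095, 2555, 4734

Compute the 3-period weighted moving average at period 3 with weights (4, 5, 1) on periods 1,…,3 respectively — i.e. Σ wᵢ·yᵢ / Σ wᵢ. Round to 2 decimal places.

1637.60

Weighted sum: 4·1466 + 5·1276 + 1·4132 = 5864 + 6380 + 4132 = 16376
Weight total: 4 + 5 + 1 = 10
WMA = 16376 / 10 = 1637.60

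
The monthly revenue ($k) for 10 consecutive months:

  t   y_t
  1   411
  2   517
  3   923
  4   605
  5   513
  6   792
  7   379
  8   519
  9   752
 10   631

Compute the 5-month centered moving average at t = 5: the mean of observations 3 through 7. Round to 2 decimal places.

Sum of periods 3–7: 923 + 605 + 513 + 792 + 379 = 3212
Divide by 5: 3212 / 5 = 642.40

642.40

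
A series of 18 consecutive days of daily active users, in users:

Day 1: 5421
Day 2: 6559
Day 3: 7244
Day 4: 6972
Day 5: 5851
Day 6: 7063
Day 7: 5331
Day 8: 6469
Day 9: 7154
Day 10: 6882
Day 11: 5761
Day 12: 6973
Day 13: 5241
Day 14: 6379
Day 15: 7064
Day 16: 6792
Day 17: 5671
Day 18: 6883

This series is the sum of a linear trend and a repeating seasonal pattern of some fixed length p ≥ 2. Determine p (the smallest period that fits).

First differences y_{t+1} − y_t: 1138, 685, -272, -1121, 1212, -1732, 1138, 685, -272, -1121, 1212, -1732, 1138, 685, …
The difference pattern repeats every 6 terms and not for any smaller step, so p = 6.

6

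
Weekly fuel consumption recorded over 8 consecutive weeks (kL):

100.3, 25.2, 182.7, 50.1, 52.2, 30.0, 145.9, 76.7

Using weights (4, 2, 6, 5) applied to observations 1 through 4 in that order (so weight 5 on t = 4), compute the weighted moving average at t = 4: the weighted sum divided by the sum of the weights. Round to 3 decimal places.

105.782

Weighted sum: 4·100.3 + 2·25.2 + 6·182.7 + 5·50.1 = 401.2 + 50.4 + 1096.2 + 250.5 = 1798.3
Weight total: 4 + 2 + 6 + 5 = 17
WMA = 1798.3 / 17 = 105.782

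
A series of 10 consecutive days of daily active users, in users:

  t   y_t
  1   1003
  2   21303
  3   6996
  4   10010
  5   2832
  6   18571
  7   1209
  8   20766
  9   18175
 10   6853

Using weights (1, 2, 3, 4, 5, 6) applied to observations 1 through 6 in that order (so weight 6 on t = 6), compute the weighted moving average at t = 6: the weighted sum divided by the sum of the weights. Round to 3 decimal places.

Weighted sum: 1·1003 + 2·21303 + 3·6996 + 4·10010 + 5·2832 + 6·18571 = 1003 + 42606 + 20988 + 40040 + 14160 + 111426 = 230223
Weight total: 1 + 2 + 3 + 4 + 5 + 6 = 21
WMA = 230223 / 21 = 10963.000

10963.000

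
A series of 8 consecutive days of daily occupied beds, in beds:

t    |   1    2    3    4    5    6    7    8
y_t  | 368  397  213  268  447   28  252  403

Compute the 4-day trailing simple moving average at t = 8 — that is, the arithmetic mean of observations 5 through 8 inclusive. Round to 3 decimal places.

282.500

Sum of periods 5–8: 447 + 28 + 252 + 403 = 1130
Divide by 4: 1130 / 4 = 282.500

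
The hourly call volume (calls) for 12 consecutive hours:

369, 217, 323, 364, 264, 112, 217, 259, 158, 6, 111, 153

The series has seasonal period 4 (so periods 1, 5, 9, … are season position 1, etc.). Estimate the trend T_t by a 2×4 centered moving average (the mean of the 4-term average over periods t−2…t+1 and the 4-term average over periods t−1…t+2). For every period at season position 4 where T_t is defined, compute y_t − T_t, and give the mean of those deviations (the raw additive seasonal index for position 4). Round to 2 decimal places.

85.44

Season position 4 occurs at t = 4, 8 (where T_t is defined).
t=4: T_4 = 278.8750; y_4 − T_4 = 364 − 278.8750 = 85.1250
t=8: T_8 = 173.2500; y_8 − T_8 = 259 − 173.2500 = 85.7500
Mean deviation: (85.1250 + 85.7500) / 2 = 85.44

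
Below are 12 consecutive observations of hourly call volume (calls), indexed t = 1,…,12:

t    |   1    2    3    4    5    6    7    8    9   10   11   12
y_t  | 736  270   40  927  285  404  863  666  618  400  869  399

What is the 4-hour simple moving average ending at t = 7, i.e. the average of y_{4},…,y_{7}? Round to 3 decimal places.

Sum of periods 4–7: 927 + 285 + 404 + 863 = 2479
Divide by 4: 2479 / 4 = 619.750

619.750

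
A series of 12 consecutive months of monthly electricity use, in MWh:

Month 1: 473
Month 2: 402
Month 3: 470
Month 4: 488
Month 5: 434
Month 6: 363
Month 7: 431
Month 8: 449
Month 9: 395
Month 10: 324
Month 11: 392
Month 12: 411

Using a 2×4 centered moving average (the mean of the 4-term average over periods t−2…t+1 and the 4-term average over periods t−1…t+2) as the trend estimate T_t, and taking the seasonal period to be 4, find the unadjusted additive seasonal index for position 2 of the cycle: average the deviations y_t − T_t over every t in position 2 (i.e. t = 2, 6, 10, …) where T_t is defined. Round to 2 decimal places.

-61.19

Season position 2 occurs at t = 6, 10 (where T_t is defined).
t=6: T_6 = 424.1250; y_6 − T_6 = 363 − 424.1250 = -61.1250
t=10: T_10 = 385.2500; y_10 − T_10 = 324 − 385.2500 = -61.2500
Mean deviation: (-61.1250 + -61.2500) / 2 = -61.19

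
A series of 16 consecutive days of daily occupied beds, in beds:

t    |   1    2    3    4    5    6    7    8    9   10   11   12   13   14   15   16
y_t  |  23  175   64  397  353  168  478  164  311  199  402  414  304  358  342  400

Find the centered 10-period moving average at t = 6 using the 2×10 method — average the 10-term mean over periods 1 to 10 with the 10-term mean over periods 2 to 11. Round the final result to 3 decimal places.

252.150

Sum over 1–10: 23 + 175 + 64 + 397 + 353 + 168 + 478 + 164 + 311 + 199 = 2332
Sum over 2–11: 175 + 64 + 397 + 353 + 168 + 478 + 164 + 311 + 199 + 402 = 2711
CMA at t=6 = (2332 + 2711) / (2·10) = 5043 / 20 = 252.150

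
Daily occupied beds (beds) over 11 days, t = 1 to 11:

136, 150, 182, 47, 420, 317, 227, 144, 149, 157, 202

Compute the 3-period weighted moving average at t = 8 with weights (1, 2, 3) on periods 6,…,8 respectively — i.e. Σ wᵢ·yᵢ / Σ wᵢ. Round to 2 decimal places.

200.50

Weighted sum: 1·317 + 2·227 + 3·144 = 317 + 454 + 432 = 1203
Weight total: 1 + 2 + 3 = 6
WMA = 1203 / 6 = 200.50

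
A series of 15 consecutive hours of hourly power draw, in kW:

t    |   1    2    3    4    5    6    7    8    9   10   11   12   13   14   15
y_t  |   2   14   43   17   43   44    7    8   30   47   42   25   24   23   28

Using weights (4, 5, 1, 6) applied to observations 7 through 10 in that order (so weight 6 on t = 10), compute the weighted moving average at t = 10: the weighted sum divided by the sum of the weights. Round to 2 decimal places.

23.75

Weighted sum: 4·7 + 5·8 + 1·30 + 6·47 = 28 + 40 + 30 + 282 = 380
Weight total: 4 + 5 + 1 + 6 = 16
WMA = 380 / 16 = 23.75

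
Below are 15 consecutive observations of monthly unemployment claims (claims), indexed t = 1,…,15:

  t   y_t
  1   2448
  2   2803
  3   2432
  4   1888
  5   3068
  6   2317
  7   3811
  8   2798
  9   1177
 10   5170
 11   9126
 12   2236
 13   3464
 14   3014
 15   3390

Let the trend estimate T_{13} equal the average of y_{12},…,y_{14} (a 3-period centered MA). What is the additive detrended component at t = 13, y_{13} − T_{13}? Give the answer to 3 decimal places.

559.333

Trend T_13 = (2236 + 3464 + 3014) / 3 = 8714/3 = 2904.66667
Detrended value: 3464 − 2904.66667 = 559.333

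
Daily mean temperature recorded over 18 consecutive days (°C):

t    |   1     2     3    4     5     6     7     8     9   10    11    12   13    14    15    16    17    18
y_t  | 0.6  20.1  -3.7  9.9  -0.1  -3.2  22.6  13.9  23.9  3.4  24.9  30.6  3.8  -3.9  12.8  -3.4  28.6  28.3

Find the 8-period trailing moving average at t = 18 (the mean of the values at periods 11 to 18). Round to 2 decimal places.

15.21

Sum of periods 11–18: 24.9 + 30.6 + 3.8 + (-3.9) + 12.8 + (-3.4) + 28.6 + 28.3 = 121.7
Divide by 8: 121.7 / 8 = 15.21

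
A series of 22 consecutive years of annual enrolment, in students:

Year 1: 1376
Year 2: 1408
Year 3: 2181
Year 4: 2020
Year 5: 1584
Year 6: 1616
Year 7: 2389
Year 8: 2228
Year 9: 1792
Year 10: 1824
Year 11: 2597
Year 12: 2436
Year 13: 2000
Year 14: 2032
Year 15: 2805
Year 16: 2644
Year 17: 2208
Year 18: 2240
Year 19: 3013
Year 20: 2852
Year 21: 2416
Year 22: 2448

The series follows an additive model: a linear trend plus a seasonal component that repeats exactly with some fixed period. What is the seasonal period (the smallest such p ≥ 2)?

First differences y_{t+1} − y_t: 32, 773, -161, -436, 32, 773, -161, -436, 32, 773, …
The difference pattern repeats every 4 terms and not for any smaller step, so p = 4.

4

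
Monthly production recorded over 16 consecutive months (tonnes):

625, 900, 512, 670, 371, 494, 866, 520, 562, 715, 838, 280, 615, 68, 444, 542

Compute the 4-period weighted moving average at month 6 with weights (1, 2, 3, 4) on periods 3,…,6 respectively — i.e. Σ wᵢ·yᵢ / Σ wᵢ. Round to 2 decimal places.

Weighted sum: 1·512 + 2·670 + 3·371 + 4·494 = 512 + 1340 + 1113 + 1976 = 4941
Weight total: 1 + 2 + 3 + 4 = 10
WMA = 4941 / 10 = 494.10

494.10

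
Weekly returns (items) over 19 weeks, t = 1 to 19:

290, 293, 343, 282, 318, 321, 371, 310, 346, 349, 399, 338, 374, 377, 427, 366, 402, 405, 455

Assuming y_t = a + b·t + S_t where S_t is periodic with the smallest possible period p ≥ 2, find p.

First differences y_{t+1} − y_t: 3, 50, -61, 36, 3, 50, -61, 36, 3, 50, …
The difference pattern repeats every 4 terms and not for any smaller step, so p = 4.

4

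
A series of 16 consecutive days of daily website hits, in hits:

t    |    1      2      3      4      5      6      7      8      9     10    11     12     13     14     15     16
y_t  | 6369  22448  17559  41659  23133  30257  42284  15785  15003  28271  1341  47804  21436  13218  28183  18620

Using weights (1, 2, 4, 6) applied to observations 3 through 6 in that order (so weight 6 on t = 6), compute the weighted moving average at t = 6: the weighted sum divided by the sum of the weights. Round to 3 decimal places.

28842.385

Weighted sum: 1·17559 + 2·41659 + 4·23133 + 6·30257 = 17559 + 83318 + 92532 + 181542 = 374951
Weight total: 1 + 2 + 4 + 6 = 13
WMA = 374951 / 13 = 28842.385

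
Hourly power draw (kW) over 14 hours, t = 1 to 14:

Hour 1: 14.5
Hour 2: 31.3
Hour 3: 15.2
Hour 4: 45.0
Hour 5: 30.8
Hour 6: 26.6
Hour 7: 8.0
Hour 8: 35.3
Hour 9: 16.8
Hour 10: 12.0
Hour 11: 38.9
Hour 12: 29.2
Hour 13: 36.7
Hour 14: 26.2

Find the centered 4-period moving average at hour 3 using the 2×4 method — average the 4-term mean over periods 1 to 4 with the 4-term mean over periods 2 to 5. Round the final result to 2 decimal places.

Sum over 1–4: 14.5 + 31.3 + 15.2 + 45.0 = 106.0
Sum over 2–5: 31.3 + 15.2 + 45.0 + 30.8 = 122.3
CMA at t=3 = (106.0 + 122.3) / (2·4) = 228.3 / 8 = 28.54

28.54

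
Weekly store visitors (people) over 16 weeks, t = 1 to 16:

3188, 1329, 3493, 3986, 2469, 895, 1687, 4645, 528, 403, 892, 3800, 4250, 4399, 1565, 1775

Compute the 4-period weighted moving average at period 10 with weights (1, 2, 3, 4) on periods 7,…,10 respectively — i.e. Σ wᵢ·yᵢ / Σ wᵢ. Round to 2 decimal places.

1417.30

Weighted sum: 1·1687 + 2·4645 + 3·528 + 4·403 = 1687 + 9290 + 1584 + 1612 = 14173
Weight total: 1 + 2 + 3 + 4 = 10
WMA = 14173 / 10 = 1417.30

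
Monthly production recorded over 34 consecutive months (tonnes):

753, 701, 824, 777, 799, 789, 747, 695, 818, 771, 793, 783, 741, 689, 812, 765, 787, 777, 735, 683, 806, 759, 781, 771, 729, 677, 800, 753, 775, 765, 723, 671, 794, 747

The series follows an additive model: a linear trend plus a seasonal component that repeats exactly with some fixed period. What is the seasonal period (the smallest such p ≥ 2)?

6

First differences y_{t+1} − y_t: -52, 123, -47, 22, -10, -42, -52, 123, -47, 22, -10, -42, -52, 123, …
The difference pattern repeats every 6 terms and not for any smaller step, so p = 6.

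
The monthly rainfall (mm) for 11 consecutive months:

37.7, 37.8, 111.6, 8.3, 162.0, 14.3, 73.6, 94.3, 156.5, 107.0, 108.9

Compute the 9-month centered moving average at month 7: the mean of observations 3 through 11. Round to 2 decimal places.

Sum of periods 3–11: 111.6 + 8.3 + 162.0 + 14.3 + 73.6 + 94.3 + 156.5 + 107.0 + 108.9 = 836.5
Divide by 9: 836.5 / 9 = 92.94

92.94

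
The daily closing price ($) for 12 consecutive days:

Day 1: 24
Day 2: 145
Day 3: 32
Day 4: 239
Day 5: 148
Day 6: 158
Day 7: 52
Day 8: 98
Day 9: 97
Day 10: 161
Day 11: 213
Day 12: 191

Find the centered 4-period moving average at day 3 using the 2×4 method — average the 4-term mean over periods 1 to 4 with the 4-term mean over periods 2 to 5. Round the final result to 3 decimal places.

125.500

Sum over 1–4: 24 + 145 + 32 + 239 = 440
Sum over 2–5: 145 + 32 + 239 + 148 = 564
CMA at t=3 = (440 + 564) / (2·4) = 1004 / 8 = 125.500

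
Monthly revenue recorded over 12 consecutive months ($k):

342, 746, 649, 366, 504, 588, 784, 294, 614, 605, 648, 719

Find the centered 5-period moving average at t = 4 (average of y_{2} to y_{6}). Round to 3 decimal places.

570.600

Sum of periods 2–6: 746 + 649 + 366 + 504 + 588 = 2853
Divide by 5: 2853 / 5 = 570.600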